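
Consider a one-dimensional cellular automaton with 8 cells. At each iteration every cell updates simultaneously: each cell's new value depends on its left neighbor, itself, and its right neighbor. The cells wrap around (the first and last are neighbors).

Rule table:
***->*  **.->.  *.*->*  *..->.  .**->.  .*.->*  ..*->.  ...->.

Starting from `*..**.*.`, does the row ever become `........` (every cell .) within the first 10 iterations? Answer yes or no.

*....***
......**
........
all cells are . at iteration 3

yes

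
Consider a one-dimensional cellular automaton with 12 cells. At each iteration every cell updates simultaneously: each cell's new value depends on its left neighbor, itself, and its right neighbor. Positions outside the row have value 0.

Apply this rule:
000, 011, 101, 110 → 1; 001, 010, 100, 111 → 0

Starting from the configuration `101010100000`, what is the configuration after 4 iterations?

000000001111

010101001111
001010001001
100100100000
000000001111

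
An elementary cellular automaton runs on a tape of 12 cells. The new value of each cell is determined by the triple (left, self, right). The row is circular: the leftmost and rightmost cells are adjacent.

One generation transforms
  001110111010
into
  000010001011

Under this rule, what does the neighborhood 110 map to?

1

At position 4 the neighborhood is 110; the next row has 1 there.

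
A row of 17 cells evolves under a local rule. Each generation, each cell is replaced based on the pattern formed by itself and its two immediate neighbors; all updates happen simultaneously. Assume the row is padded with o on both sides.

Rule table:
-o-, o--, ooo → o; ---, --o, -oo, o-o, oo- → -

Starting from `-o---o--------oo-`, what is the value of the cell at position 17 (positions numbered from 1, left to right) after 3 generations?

-oo--oo----------
---o---o---------
o--oo--oo--------
position 17 holds -

-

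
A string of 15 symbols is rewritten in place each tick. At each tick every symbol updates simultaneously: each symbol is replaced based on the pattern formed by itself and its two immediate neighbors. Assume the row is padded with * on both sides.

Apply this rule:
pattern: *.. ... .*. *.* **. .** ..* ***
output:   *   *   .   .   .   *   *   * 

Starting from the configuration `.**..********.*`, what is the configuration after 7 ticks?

******..*******

.*.*********..*
...********.***
**********..***
*********.*****
********..*****
*******.*******
******..*******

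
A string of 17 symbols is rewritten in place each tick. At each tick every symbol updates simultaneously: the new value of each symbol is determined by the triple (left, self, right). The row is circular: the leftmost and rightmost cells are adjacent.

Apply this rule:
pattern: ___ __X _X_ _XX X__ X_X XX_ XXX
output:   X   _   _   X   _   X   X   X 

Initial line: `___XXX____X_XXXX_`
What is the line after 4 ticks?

XXXXXXXXX__XXXXXX

tick 1: XX_XXX_XX__XXXXX_
tick 2: XXXXXXXXX__XXXXXX
tick 3: XXXXXXXXX__XXXXXX  (fixed point — unchanged through tick 4)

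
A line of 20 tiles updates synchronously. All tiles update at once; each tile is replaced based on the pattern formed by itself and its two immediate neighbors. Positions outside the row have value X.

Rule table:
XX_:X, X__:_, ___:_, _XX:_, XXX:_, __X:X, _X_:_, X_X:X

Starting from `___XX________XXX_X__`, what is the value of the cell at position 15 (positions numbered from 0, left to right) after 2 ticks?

_

__X_X_______X__XX__X
_X_X_______X__X_X_X_
position 15 holds _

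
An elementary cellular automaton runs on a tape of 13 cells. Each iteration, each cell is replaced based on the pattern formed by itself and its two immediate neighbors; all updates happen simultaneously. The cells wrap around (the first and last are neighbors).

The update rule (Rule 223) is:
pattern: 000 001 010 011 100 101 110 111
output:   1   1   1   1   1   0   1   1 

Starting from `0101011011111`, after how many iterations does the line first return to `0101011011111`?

1

0101011011111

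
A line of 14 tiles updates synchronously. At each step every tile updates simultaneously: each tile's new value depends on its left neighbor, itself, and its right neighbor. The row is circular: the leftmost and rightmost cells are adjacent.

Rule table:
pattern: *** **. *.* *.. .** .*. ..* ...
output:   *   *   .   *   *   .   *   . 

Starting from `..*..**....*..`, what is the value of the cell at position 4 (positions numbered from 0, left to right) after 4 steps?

.*.*****..*.*.
*..*******...*
***********.**
***********.**
position 4 holds *

*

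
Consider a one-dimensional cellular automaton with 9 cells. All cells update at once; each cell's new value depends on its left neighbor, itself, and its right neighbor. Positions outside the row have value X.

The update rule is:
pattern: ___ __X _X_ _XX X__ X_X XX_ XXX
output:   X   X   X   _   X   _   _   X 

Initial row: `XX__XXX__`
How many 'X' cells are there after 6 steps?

step 1: X_XX_X_XX
step 2: _____X__X
step 3: XXXXXXXX_
step 4: XXXXXXX__
step 5: XXXXXX_XX
step 6: XXXXX___X
count of X: 6

6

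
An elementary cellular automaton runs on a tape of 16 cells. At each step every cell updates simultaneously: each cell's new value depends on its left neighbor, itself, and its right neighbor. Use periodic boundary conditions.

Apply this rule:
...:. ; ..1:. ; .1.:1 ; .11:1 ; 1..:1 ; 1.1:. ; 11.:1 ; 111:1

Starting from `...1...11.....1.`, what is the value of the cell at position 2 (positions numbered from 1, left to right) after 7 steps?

1

step 1: ...11..111....11
step 2: 1..111.1111...11
step 3: 11.111.11111..11
step 4: 11.111.111111.11
step 5: 11.111.111111.11  (fixed point — unchanged through step 7)
position 2 holds 1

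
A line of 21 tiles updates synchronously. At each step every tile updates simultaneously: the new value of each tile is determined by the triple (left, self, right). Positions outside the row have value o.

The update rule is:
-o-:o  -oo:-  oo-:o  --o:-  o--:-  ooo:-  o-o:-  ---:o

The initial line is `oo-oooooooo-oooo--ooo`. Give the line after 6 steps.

-o-oo-o-o-o--o-o-o-o-

-o--------o----o-----
-o-oooooo-o-oo-o-ooo-
-o------o-o--o-o---o-
-o-oooo-o-o--o-o-o-o-
-o----o-o-o--o-o-o-o-
-o-oo-o-o-o--o-o-o-o-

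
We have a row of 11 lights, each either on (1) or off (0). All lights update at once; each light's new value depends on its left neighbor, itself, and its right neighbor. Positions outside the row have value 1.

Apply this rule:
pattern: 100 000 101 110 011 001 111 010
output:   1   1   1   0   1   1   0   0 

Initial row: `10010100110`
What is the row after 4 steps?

11011011001

01101011101
11010110011
00101101110
11011011001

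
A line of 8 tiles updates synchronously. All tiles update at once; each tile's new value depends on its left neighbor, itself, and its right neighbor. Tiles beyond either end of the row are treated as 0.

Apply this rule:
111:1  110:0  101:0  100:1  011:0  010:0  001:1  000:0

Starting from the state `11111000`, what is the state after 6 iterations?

01110100
10100010
00010101
00100000
01010000
10001000

10001000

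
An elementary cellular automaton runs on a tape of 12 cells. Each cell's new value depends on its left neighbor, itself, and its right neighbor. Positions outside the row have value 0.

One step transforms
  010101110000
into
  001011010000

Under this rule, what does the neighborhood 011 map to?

At position 5 the neighborhood is 011; the next row has 1 there.

1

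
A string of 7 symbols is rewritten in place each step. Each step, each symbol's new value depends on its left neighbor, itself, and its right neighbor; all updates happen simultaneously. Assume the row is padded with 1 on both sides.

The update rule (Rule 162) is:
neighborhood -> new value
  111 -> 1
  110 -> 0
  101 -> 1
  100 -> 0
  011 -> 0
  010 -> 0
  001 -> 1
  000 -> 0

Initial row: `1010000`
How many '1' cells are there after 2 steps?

2

step 1: 0100001
step 2: 1000010
count of 1: 2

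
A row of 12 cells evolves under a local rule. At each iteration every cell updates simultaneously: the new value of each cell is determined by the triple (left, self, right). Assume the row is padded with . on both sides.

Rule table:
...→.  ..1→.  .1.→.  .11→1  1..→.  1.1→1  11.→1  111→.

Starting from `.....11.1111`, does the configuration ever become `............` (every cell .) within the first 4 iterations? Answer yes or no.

yes

iteration 1: .....1111..1
iteration 2: .....1..1...
iteration 3: ............
all cells are . at iteration 3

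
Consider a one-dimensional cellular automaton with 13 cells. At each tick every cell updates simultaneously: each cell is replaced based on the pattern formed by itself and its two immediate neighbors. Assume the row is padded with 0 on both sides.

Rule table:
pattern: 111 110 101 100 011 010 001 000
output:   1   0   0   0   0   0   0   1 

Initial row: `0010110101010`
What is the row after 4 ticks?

0000111111100

tick 1: 1000000000000
tick 2: 0011111111111
tick 3: 1001111111110
tick 4: 0000111111100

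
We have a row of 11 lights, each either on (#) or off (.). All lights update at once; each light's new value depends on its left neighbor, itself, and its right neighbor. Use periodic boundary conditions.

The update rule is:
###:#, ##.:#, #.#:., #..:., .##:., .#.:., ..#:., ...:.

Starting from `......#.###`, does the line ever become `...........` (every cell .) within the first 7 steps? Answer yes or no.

yes

step 1: .........##
step 2: ..........#
step 3: ...........
all cells are . at step 3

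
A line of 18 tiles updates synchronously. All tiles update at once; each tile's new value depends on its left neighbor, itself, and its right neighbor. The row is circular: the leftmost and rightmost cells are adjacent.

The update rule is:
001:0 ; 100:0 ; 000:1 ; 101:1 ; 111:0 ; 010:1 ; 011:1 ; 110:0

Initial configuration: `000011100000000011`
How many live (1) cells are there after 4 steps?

011010001111111010
010110101000000110
011101111011110100
010011000110001101
count of 1: 8

8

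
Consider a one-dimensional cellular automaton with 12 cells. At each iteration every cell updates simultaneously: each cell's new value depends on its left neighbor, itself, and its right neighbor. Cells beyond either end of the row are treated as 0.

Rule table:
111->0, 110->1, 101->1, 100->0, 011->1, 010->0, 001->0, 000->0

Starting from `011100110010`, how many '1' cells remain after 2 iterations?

iteration 1: 010100110000
iteration 2: 001000110000
count of 1: 3

3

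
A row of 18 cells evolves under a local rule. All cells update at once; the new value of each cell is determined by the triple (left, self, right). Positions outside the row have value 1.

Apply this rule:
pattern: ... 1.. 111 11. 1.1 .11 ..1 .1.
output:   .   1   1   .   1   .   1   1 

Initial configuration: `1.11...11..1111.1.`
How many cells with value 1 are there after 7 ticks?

tick 1: .1..1.1..11.11.111
tick 2: 111111111..1..1.11
tick 3: 11111111.1111111.1
tick 4: 1111111.1.11111.1.
tick 5: 111111.111.111.111
tick 6: 11111.1.1.1.1.1.11
tick 7: 1111.11111111111.1
count of 1: 16

16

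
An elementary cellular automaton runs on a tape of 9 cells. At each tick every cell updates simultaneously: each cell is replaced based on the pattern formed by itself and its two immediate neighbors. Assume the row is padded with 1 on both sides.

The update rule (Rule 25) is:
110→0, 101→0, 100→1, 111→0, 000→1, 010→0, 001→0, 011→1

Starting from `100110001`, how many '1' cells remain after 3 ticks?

6

010101101
000001001
111100101
count of 1: 6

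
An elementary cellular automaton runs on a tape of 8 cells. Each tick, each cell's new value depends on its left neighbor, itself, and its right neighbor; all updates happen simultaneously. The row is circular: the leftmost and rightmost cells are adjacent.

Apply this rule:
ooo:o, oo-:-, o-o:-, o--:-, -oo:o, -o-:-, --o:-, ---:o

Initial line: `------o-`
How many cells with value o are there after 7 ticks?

3

ooooo---
oooo--o-
ooo-----
oo--ooo-
o---oo--
--o-o---
o-----oo
count of o: 3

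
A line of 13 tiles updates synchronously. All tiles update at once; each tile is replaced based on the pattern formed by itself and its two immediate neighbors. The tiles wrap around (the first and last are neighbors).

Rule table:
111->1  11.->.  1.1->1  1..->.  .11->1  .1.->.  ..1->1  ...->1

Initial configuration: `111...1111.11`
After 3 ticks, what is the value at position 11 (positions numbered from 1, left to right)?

tick 1: 11..11111.111
tick 2: 1..11111.1111
tick 3: ..11111.11111
position 11 holds 1

1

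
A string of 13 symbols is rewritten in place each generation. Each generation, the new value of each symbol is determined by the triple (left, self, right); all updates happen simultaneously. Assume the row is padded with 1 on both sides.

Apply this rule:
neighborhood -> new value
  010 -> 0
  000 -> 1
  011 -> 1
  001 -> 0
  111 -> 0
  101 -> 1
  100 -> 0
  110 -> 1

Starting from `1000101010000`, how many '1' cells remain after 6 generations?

generation 1: 1010010100110
generation 2: 1100001000111
generation 3: 0101100010100
generation 4: 1011101001000
generation 5: 1110110000010
generation 6: 0011110111001
count of 1: 8

8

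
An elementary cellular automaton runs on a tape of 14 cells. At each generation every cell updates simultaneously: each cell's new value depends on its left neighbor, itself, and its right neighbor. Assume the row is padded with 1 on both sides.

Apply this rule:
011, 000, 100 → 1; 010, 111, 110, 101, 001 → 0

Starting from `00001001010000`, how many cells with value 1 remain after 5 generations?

6

11100100001110
00010011101000
11001010000110
00100001110100
10011101000010
count of 1: 6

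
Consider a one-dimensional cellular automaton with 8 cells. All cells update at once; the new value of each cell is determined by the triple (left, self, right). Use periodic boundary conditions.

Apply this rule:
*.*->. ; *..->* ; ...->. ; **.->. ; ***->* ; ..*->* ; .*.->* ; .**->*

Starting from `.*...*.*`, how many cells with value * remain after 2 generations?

3

.**.**.*
.*..*..*
count of *: 3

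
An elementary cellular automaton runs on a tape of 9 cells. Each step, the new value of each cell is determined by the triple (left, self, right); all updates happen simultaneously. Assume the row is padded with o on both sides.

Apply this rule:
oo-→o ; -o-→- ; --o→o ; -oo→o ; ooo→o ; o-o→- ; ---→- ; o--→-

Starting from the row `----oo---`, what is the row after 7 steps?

step 1: ---ooo--o
step 2: --oooo-oo
step 3: -ooooo-oo
step 4: -ooooo-oo  (fixed point — unchanged through step 7)

-ooooo-oo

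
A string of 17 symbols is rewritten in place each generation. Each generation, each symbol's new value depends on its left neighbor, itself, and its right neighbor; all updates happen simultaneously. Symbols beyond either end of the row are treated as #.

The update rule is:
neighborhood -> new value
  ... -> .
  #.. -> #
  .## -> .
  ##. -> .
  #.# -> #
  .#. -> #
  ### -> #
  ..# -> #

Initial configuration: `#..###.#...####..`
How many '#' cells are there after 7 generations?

13

.##.#.###.#.##.##
#..###.#.###..#.#
.##.#.###.#.####.
#..###.#.###.##.#
.##.#.###.#.#..#.
#..###.#.########
.##.#.###.#######
count of #: 13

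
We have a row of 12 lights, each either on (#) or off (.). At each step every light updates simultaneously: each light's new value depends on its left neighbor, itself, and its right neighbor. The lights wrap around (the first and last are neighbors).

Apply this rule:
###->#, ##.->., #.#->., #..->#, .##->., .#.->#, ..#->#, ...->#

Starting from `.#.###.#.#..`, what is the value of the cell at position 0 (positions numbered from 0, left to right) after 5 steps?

#

##..#..#.###
#.######..##
...####.##.#
###.##.....#
##....#####.
position 0 holds #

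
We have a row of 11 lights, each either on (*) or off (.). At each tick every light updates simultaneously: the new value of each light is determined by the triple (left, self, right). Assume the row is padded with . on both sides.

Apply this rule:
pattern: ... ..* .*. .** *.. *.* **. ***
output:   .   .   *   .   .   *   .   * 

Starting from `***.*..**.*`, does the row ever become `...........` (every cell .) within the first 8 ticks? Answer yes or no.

tick 1: .*.**....**
tick 2: .**........
tick 3: ...........
all cells are . at tick 3

yes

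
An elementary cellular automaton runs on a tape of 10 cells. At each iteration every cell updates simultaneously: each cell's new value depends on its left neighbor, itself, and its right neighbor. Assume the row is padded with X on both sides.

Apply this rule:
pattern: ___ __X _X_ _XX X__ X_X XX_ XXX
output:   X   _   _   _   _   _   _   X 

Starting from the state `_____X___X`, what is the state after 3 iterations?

_XXX___X__
__X__X____
_______XX_

_______XX_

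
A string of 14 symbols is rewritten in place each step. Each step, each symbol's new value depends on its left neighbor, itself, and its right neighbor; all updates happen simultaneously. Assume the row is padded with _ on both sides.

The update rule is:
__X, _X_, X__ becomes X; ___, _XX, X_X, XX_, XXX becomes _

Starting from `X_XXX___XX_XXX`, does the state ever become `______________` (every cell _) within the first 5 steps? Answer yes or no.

X____X_X______
XX__XX_XX_____
__XX_____X____
_X__X___XXX___
XXXXXX_X___X__
step 5 is XXXXXX_X___X__, still not uniform _

no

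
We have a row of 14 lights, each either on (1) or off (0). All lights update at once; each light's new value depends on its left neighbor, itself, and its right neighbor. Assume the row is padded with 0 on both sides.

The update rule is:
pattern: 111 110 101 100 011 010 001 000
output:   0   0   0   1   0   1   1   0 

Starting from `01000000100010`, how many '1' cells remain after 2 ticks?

2

11100001110111
00010010000000
count of 1: 2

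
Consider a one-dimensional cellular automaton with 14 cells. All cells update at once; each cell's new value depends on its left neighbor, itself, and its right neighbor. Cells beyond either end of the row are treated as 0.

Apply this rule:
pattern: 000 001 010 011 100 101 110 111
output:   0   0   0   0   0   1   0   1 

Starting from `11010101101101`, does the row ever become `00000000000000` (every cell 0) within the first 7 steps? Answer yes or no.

step 1: 00101010010010
step 2: 00010100000000
step 3: 00001000000000
step 4: 00000000000000
all cells are 0 at step 4

yes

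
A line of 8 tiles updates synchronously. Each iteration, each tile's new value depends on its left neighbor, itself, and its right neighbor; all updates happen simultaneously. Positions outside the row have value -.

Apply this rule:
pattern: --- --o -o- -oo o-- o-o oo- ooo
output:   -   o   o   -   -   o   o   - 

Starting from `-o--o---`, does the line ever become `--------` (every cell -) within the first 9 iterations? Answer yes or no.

no

oo-oo---
-oo-o---
o-ooo---
oo--o---
-o-oo---
ooo-o---
--ooo---
-o--o---  (repeats iteration 0; period 8)
iteration 9: oo-oo---
iteration 9 is oo-oo---, still not uniform -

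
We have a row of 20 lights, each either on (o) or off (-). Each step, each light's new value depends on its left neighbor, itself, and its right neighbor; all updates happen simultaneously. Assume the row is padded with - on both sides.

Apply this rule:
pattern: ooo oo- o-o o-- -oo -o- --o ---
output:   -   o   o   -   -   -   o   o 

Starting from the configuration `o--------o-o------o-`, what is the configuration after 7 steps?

--ooooooo-o--ooooo--
oo------oo--o----o-o
-o-ooooo-o-o--ooo-o-
o-o----oo-o--o--oo--
-o--ooo-oo--o--o-o-o
o--o--oo-o-o--o-o-o-
--o--o-oo-o--o-o-o--

--o--o-oo-o--o-o-o--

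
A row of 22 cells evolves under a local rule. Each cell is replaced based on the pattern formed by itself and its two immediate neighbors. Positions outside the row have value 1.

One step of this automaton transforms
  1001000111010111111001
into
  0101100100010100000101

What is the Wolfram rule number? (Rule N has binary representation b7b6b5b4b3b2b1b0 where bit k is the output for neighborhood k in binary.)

28

position 8: 111 → 0  (bit 7 = 0)
position 0: 110 → 0  (bit 6 = 0)
position 10: 101 → 0  (bit 5 = 0)
position 1: 100 → 1  (bit 4 = 1)
position 7: 011 → 1  (bit 3 = 1)
position 3: 010 → 1  (bit 2 = 1)
position 2: 001 → 0  (bit 1 = 0)
position 5: 000 → 0  (bit 0 = 0)
bits b7..b0 = 00011100 = 28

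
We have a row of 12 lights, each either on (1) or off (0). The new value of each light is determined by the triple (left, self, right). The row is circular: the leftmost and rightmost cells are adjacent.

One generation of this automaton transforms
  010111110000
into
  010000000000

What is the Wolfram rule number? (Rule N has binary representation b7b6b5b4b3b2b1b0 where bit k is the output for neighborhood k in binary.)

4

position 4: 111 → 0  (bit 7 = 0)
position 7: 110 → 0  (bit 6 = 0)
position 2: 101 → 0  (bit 5 = 0)
position 8: 100 → 0  (bit 4 = 0)
position 3: 011 → 0  (bit 3 = 0)
position 1: 010 → 1  (bit 2 = 1)
position 0: 001 → 0  (bit 1 = 0)
position 9: 000 → 0  (bit 0 = 0)
bits b7..b0 = 00000100 = 4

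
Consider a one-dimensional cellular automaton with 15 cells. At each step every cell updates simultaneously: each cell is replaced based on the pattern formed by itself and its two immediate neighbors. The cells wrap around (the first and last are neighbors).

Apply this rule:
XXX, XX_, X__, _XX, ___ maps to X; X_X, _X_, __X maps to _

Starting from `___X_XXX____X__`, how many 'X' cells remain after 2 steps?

13

XX___XXXXXX__XX
XXXX_XXXXXXX_XX
count of X: 13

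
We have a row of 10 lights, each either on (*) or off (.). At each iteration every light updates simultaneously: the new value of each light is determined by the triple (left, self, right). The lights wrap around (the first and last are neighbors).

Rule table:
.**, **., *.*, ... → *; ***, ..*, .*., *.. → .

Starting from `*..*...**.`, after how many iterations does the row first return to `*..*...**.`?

6

.....*.***
.***..**.*
**.*..***.
***...*.**
..*.*..**.
*..*...**.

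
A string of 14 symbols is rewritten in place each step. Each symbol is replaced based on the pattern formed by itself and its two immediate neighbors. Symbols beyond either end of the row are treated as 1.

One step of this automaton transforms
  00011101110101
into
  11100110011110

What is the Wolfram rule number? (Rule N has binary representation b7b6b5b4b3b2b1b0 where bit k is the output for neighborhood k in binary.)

position 4: 111 → 0  (bit 7 = 0)
position 5: 110 → 1  (bit 6 = 1)
position 6: 101 → 1  (bit 5 = 1)
position 0: 100 → 1  (bit 4 = 1)
position 3: 011 → 0  (bit 3 = 0)
position 11: 010 → 1  (bit 2 = 1)
position 2: 001 → 1  (bit 1 = 1)
position 1: 000 → 1  (bit 0 = 1)
bits b7..b0 = 01110111 = 119

119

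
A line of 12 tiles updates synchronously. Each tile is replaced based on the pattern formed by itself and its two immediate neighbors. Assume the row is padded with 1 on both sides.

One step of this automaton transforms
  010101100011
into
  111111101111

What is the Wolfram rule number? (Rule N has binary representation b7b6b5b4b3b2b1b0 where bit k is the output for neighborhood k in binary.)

position 11: 111 → 1  (bit 7 = 1)
position 6: 110 → 1  (bit 6 = 1)
position 0: 101 → 1  (bit 5 = 1)
position 7: 100 → 0  (bit 4 = 0)
position 5: 011 → 1  (bit 3 = 1)
position 1: 010 → 1  (bit 2 = 1)
position 9: 001 → 1  (bit 1 = 1)
position 8: 000 → 1  (bit 0 = 1)
bits b7..b0 = 11101111 = 239

239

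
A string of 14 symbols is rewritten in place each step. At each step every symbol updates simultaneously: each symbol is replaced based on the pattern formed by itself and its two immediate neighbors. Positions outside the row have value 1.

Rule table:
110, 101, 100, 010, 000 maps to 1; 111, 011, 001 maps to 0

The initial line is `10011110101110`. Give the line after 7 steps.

11110011100011

step 1: 11000011110011
step 2: 01111000011000
step 3: 10001111001110
step 4: 11100001100011
step 5: 00111100111000
step 6: 10000110001110
step 7: 11110011100011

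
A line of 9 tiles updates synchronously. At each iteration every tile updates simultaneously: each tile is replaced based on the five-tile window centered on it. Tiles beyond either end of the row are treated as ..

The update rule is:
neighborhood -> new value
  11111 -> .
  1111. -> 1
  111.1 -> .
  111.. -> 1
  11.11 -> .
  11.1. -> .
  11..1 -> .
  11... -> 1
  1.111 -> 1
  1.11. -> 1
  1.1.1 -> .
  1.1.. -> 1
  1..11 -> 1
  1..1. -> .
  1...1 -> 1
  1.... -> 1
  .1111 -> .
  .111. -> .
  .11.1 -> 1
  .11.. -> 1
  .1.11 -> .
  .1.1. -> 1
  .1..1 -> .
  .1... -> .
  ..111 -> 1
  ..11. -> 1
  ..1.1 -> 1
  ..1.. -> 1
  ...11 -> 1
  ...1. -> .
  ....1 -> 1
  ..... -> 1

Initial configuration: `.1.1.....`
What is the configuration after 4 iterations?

1.1....11

iteration 1: .111.1111
iteration 2: 11...1.11
iteration 3: 1111.1.11
iteration 4: 1.1....11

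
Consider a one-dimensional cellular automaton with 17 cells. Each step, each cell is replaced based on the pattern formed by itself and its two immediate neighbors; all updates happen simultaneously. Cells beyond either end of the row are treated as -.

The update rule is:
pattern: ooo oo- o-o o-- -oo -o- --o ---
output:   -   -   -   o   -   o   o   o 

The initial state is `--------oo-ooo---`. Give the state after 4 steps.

--------oooooo---

oooooooo------ooo
--------oooooo---
oooooooo------ooo  (repeats step 1; period 2)
step 4: --------oooooo---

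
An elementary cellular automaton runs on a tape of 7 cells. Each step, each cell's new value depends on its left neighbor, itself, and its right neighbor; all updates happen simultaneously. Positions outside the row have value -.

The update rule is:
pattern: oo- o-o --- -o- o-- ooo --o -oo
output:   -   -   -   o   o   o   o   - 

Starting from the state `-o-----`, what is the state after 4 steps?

step 1: ooo----
step 2: -o-o---
step 3: oo-oo--
step 4: -----o-

-----o-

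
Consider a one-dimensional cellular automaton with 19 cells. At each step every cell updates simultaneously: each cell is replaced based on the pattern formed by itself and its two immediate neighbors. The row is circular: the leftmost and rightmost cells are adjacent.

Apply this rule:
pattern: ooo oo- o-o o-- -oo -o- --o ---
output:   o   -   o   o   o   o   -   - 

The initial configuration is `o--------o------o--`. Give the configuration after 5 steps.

step 1: oo-------oo-----oo-
step 2: o-o------o-o----o-o
step 3: -ooo-----oooo---ooo
step 4: ooo-o----ooo-o--oo-
step 5: oo-ooo---oo-ooo-o-o

oo-ooo---oo-ooo-o-o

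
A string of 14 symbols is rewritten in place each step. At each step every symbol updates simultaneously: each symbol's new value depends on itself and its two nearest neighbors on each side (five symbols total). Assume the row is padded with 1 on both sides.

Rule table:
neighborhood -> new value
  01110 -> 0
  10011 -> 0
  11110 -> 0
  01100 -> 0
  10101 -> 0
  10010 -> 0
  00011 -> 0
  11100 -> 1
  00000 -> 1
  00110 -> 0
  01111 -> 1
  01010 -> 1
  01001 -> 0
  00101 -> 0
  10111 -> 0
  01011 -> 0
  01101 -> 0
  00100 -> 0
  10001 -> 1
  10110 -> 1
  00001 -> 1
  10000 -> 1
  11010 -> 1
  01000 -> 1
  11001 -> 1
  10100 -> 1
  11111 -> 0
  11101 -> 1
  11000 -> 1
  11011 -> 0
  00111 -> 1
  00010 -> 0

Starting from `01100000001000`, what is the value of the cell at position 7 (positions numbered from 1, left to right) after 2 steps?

01011111100110
10001000110000
position 7 holds 0

0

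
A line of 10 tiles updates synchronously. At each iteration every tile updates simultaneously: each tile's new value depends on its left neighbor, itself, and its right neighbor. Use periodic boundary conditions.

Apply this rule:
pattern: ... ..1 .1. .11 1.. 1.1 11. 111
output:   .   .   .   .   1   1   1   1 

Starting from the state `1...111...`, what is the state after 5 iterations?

11...1...1

.1...111..
..1...111.
...1...111
1...1...11
11...1...1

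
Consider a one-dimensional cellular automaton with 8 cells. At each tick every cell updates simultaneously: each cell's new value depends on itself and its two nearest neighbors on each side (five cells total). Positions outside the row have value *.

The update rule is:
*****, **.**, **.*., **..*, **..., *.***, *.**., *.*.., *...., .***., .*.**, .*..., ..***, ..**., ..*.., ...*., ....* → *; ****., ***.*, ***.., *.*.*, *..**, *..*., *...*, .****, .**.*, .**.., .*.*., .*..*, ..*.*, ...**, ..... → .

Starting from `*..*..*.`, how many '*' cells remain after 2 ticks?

.*.*...*
*..**..*
count of *: 4

4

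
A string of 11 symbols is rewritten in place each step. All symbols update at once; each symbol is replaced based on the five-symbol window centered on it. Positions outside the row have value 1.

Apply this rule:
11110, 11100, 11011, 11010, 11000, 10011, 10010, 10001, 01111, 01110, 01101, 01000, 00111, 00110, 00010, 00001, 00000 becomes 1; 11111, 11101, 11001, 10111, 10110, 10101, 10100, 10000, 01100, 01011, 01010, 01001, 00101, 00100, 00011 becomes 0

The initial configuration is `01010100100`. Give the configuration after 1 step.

10000001001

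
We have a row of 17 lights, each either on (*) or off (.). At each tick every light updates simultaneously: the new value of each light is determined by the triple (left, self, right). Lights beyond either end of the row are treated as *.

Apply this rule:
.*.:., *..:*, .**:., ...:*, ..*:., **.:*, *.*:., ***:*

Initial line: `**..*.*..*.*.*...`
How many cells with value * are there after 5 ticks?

***....*......**.
******..*****..*.
*******..*****...
********..******.
*********..*****.
count of *: 14

14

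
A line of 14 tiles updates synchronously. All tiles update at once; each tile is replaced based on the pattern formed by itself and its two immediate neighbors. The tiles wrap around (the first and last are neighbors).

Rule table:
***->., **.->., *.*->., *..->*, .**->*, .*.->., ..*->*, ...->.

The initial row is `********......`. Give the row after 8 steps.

step 1: *.......*....*
step 2: .*.....*.*..**
step 3: ..*...*...***.
step 4: .*.*.*.*.**..*
step 5: .........*.**.
step 6: ........*..*.*
step 7: *......*.**...
step 8: .*....*..*.*.*

.*....*..*.*.*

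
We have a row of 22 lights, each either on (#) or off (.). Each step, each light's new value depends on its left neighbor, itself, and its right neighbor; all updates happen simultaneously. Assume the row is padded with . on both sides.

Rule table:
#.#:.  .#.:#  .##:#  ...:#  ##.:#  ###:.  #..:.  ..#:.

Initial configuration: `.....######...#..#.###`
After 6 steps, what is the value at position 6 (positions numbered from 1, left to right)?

####.#....#.#.#..#.#.#
#..#.#.##.#.#.#..#.#.#
#..#.#.##.#.#.#..#.#.#  (fixed point — unchanged through step 6)
position 6 holds #

#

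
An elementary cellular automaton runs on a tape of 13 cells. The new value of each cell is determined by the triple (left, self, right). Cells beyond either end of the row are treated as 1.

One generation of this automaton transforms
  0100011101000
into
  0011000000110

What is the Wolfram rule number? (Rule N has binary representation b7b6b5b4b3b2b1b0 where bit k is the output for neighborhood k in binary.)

17

position 6: 111 → 0  (bit 7 = 0)
position 7: 110 → 0  (bit 6 = 0)
position 0: 101 → 0  (bit 5 = 0)
position 2: 100 → 1  (bit 4 = 1)
position 5: 011 → 0  (bit 3 = 0)
position 1: 010 → 0  (bit 2 = 0)
position 4: 001 → 0  (bit 1 = 0)
position 3: 000 → 1  (bit 0 = 1)
bits b7..b0 = 00010001 = 17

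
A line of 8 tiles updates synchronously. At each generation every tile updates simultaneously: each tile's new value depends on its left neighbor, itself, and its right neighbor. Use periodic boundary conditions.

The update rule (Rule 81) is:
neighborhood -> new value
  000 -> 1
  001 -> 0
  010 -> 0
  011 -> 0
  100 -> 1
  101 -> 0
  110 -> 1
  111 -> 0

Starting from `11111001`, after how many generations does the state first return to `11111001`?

8

00001100
11100111
00110000
10011111
11000000
01111110
00000011
11111001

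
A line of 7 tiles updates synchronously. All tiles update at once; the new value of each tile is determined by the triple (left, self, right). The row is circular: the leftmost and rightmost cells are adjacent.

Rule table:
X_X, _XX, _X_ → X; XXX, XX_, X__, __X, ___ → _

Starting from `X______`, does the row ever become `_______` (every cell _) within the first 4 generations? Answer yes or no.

no

X______  (fixed point — unchanged through generation 4)
generation 4 is X______, still not uniform _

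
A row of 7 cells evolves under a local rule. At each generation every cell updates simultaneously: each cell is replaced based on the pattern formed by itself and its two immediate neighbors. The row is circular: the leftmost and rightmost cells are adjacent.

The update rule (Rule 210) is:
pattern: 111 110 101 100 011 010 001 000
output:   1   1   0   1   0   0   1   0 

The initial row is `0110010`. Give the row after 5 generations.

1101101

1011101
1001100
0110111
0010011
1101101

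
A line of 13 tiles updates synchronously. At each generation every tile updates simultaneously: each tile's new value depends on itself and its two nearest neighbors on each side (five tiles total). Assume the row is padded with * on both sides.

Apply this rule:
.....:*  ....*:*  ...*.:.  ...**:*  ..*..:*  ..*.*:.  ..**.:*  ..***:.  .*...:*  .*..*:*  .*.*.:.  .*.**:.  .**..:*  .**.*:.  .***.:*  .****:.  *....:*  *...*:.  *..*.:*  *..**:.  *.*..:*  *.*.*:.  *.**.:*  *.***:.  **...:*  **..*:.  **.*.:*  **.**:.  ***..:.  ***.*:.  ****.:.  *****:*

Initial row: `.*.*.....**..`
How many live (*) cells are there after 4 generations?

*..********..
.....****....
*****....****
***..****..**
count of *: 9

9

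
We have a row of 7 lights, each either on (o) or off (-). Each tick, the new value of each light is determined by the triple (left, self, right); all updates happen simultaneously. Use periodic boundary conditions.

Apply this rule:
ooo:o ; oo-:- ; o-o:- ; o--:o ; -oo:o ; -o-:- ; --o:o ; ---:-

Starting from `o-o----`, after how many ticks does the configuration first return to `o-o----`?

28

---o--o
o-o-oo-
----o--
---o-o-
--o---o
oo-o-o-
o------
-o----o
--o--o-
-o-oo-o
---o---
--o-o--
-o---o-
o-o-o-o
------o
o----o-
-o--o--
o-oo-o-
--o----
-o-o---
o---o--
-o-o-oo
-----o-
----o-o
o--o---
-oo-o-o
-o-----
o-o----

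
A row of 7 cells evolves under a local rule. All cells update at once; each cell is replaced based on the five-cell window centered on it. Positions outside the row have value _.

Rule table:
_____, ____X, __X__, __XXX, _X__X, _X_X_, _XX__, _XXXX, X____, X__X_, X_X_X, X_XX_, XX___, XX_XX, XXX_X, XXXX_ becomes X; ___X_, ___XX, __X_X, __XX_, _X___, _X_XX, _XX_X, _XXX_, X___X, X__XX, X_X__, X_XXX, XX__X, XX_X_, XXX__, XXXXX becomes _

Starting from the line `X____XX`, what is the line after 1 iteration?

X_XX__X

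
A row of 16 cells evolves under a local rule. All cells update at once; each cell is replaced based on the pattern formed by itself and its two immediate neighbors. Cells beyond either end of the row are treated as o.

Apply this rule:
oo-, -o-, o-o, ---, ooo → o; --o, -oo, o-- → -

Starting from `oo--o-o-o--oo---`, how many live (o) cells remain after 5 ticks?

oo--ooooo---o-o-
oo---oooo-o-oooo
oo-o--oooooo-ooo
oooo---oooooo-oo
oooo-o--oooooo-o
count of o: 12

12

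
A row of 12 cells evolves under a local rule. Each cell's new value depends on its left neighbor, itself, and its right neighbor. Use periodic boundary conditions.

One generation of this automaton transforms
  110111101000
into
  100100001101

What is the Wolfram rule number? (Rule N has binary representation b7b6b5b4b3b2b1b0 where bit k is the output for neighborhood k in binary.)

position 4: 111 → 0  (bit 7 = 0)
position 1: 110 → 0  (bit 6 = 0)
position 2: 101 → 0  (bit 5 = 0)
position 9: 100 → 1  (bit 4 = 1)
position 0: 011 → 1  (bit 3 = 1)
position 8: 010 → 1  (bit 2 = 1)
position 11: 001 → 1  (bit 1 = 1)
position 10: 000 → 0  (bit 0 = 0)
bits b7..b0 = 00011110 = 30

30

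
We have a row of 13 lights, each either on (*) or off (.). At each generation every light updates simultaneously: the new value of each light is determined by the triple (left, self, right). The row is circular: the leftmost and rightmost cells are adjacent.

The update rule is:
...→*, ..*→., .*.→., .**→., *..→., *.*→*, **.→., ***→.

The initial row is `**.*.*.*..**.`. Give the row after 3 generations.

**..*.......*

..*.*.*.....*
...*.*..***..
**..*.......*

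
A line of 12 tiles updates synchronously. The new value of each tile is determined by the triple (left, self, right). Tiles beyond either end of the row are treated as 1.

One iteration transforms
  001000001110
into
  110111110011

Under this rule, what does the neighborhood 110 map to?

1

At position 10 the neighborhood is 110; the next row has 1 there.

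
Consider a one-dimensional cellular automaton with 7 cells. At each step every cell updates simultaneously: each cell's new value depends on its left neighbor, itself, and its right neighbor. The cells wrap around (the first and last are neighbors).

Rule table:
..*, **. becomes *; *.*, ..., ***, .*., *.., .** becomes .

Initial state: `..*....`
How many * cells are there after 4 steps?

1

step 1: .*.....
step 2: *......
step 3: ......*
step 4: .....*.
count of *: 1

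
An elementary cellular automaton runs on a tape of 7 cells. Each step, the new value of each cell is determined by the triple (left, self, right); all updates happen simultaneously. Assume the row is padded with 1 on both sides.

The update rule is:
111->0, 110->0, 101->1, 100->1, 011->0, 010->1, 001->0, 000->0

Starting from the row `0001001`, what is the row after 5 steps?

1001100
0100010
1110011
0001000
1001100

1001100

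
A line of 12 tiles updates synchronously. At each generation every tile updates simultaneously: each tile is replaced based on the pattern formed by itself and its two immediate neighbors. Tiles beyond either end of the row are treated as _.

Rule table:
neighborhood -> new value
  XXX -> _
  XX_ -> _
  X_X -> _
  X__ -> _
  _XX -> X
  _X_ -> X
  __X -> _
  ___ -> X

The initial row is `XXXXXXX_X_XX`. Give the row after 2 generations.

X_XXXXX_X_X_

generation 1: X_______X_X_
generation 2: X_XXXXX_X_X_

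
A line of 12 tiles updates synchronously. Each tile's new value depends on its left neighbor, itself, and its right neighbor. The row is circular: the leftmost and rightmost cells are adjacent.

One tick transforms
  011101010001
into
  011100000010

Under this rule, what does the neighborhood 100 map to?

At position 8 the neighborhood is 100; the next row has 0 there.

0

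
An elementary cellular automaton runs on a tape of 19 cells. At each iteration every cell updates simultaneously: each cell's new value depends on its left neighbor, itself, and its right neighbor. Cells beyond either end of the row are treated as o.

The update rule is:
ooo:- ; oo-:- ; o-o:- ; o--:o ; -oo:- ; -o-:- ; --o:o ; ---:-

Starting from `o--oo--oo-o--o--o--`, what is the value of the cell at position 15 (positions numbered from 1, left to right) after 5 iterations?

-

-oo--oo----oo-oo-oo
---oo--o--o--------
o-o--oo-oo-o------o
---oo-------o----o-
o-o--o-----o-o--o--
position 15 holds -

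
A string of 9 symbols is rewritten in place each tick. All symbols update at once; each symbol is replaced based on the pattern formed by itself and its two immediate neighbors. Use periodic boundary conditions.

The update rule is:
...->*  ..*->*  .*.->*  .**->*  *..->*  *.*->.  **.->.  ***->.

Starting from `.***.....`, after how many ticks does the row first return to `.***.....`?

tick 1: **..*****
tick 2: ..***....
tick 3: ***..****
tick 4: ...***...
tick 5: ****..***
tick 6: ....***..
tick 7: *****..**
tick 8: .....***.
tick 9: ******..*
tick 10: ......***
tick 11: *******..
tick 12: *......**
tick 13: .*******.
tick 14: **......*
tick 15: ..*******
tick 16: ***......
tick 17: *..******
tick 18: .***.....

18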